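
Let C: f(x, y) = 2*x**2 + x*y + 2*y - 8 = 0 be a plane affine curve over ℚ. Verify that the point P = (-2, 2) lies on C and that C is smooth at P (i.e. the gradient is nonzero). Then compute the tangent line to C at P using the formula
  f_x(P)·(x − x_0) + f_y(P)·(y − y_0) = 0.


Tangent line at P: -6*x - 12 = 0.

Step 1: f(-2, 2) = 0, so P lies on C.
Step 2: partial derivatives
  f_x(x, y) = 4*x + y, f_y(x, y) = x + 2.
  f_x(P) = -6, f_y(P) = 0 (gradient nonzero, so P is smooth).
Step 3: tangent line at P: -6·(x − -2) + 0·(y − 2) = 0.
Expanding: -6*x - 12 = 0.


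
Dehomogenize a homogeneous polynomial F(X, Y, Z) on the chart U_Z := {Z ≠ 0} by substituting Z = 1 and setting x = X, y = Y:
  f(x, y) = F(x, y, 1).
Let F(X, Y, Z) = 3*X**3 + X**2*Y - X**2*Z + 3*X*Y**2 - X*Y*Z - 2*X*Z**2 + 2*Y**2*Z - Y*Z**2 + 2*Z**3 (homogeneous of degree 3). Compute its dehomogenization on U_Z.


f(x, y) = 3*x**3 + x**2*y - x**2 + 3*x*y**2 - x*y - 2*x + 2*y**2 - y + 2

On U_Z we set Z = 1. Each monomial c·X^i·Y^j·Z^k in F becomes c·x^i·y^j·1^k = c·x^i·y^j.
Substituting Z = 1: F(X, Y, 1) = 3*x**3 + x**2*y - x**2 + 3*x*y**2 - x*y - 2*x + 2*y**2 - y + 2.
Note: deg(f) ≤ deg(F) = 3; strict inequality happens when F is divisible by Z (lost terms).


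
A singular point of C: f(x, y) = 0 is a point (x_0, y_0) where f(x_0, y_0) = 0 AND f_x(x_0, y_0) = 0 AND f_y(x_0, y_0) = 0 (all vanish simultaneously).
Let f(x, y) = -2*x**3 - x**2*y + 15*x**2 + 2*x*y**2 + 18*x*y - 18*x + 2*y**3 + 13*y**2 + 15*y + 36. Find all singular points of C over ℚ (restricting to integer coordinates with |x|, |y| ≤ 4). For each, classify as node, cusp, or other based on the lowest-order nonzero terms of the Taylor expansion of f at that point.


Singular points: {(3, -3)}; classification: cusp.

Compute partial derivatives:
  f_x = -6*x**2 - 2*x*y + 30*x + 2*y**2 + 18*y - 18.
  f_y = -x**2 + 4*x*y + 18*x + 6*y**2 + 26*y + 15.
Scan x_0 ∈ {−4, ..., 4}. For each x_0, f_y(x_0, y) is a polynomial in y; find its integer roots y ∈ {−4, ..., 4}, then test f_x and f at those candidates.
  x = -4: f_y(-4, y) = 6*y**2 + 10*y - 73; no integer root y with |y| ≤ 4.
  x = -3: f_y(-3, y) = 6*y**2 + 14*y - 48; no integer root y with |y| ≤ 4.
  x = -2: f_y(-2, y) = 6*y**2 + 18*y - 25; no integer root y with |y| ≤ 4.
  x = -1: f_y(-1, y) = 6*y**2 + 22*y - 4; no integer root y with |y| ≤ 4.
  x = 0: f_y(0, y) = 6*y**2 + 26*y + 15; no integer root y with |y| ≤ 4.
  x = 1: f_y(1, y) = 6*y**2 + 30*y + 32; no integer root y with |y| ≤ 4.
  x = 2: f_y(2, y) = 6*y**2 + 34*y + 47; no integer root y with |y| ≤ 4.
  x = 3: f_y(3, y) = 6*y**2 + 38*y + 60; vanishes at y ∈ {-3}. (3, -3): f_x = 0, f = 0 — SINGULAR.
  x = 4: f_y(4, y) = 6*y**2 + 42*y + 71; no integer root y with |y| ≤ 4.
Only singular point on the grid: (3, -3).
Classify: substitute x = 3 + u, y = -3 + v and expand: f = -2*u**3 - u**2*v + 2*u*v**2 + 2*v**3 + v**2.
No constant or linear terms (consistent with a singular point). Quadratic part: v**2. Cubic part: -2*u**3 - u**2*v + 2*u*v**2 + 2*v**3.
The quadratic part v**2 is a perfect square, so there is a single (double) tangent line v = 0, i.e. y = -3. Restricting the cubic part to that line (v = 0) leaves -2*u**3 ≠ 0, so f is not divisible by v and the branch is v² ≈ 2*u**3 to lowest order — this is a cusp.
Classification: cusp.


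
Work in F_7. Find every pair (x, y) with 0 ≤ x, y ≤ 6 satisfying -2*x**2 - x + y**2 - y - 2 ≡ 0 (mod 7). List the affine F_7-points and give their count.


Affine F_7-points: {(0, 2), (0, 6), (1, 4), (2, 4), (3, 2), (3, 6)}; count = 6.

For each of the 49 pairs (x, y) ∈ F_7², evaluate f(x, y) mod 7. Record the zeros.
  x = 0: [0↦5, 1↦5, 2↦0, 3↦4, 4↦3, 5↦4, 6↦0]  zeros at y ∈ {2, 6}
  x = 1: [0↦2, 1↦2, 2↦4, 3↦1, 4↦0, 5↦1, 6↦4]  zeros at y ∈ {4}
  x = 2: [0↦2, 1↦2, 2↦4, 3↦1, 4↦0, 5↦1, 6↦4]  zeros at y ∈ {4}
  x = 3: [0↦5, 1↦5, 2↦0, 3↦4, 4↦3, 5↦4, 6↦0]  zeros at y ∈ {2, 6}
  x = 4: [0↦4, 1↦4, 2↦6, 3↦3, 4↦2, 5↦3, 6↦6]  zeros at y ∈ ∅
  x = 5: [0↦6, 1↦6, 2↦1, 3↦5, 4↦4, 5↦5, 6↦1]  zeros at y ∈ ∅
  x = 6: [0↦4, 1↦4, 2↦6, 3↦3, 4↦2, 5↦3, 6↦6]  zeros at y ∈ ∅
Collecting zeros: affine points = {(0, 2), (0, 6), (1, 4), (2, 4), (3, 2), (3, 6)}.
Total count |C(F_7)_aff| = 6.


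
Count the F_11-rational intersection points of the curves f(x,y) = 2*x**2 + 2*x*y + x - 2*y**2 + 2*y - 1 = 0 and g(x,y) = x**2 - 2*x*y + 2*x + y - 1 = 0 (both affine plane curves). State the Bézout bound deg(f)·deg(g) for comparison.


Common zeros: ∅; count = 0; Bézout bound = 4.

deg(f) = 2, deg(g) = 2, so Bézout bound = 4.
Scan x ∈ F_11. For each x, list the y ∈ F_11 with f(x, y) ≡ 0 and those with g(x, y) ≡ 0 (mod 11); the common zeros in that column are the intersection.
  x = 0: f ≡ 0 at y ∈ ∅; g ≡ 0 at y ∈ {1}; common: ∅.
  x = 1: f ≡ 0 at y ∈ ∅; g ≡ 0 at y ∈ {2}; common: ∅.
  x = 2: f ≡ 0 at y ∈ {5, 9}; g ≡ 0 at y ∈ {6}; common: ∅.
  x = 3: f ≡ 0 at y ∈ {7, 8}; g ≡ 0 at y ∈ {5}; common: ∅.
  x = 4: f ≡ 0 at y ∈ ∅; g ≡ 0 at y ∈ {8}; common: ∅.
  x = 5: f ≡ 0 at y ∈ {8, 9}; g ≡ 0 at y ∈ {5}; common: ∅.
  x = 6: f ≡ 0 at y ∈ {0, 7}; g ≡ 0 at y ∈ ∅; common: ∅.
  x = 7: f ≡ 0 at y ∈ ∅; g ≡ 0 at y ∈ {9}; common: ∅.
  x = 8: f ≡ 0 at y ∈ ∅; g ≡ 0 at y ∈ {6}; common: ∅.
  x = 9: f ≡ 0 at y ∈ {5}; g ≡ 0 at y ∈ {9}; common: ∅.
  x = 10: f ≡ 0 at y ∈ {0}; g ≡ 0 at y ∈ {8}; common: ∅.
Collecting: common zeros = ∅, so the count is 0.
Comparison with the Bézout bound: 0 ≤ 4 = deg(f)·deg(g), as expected for curves with no common component (the affine F_11-count falls short of the bound because intersections may lie at infinity, over extension fields, or carry multiplicity).


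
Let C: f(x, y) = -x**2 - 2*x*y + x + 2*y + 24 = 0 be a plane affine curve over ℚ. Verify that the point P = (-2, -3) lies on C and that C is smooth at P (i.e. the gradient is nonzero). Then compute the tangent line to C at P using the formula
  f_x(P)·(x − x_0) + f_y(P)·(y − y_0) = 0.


Tangent line at P: 11*x + 6*y + 40 = 0.

Step 1: f(-2, -3) = 0, so P lies on C.
Step 2: partial derivatives
  f_x(x, y) = -2*x - 2*y + 1, f_y(x, y) = 2 - 2*x.
  f_x(P) = 11, f_y(P) = 6 (gradient nonzero, so P is smooth).
Step 3: tangent line at P: 11·(x − -2) + 6·(y − -3) = 0.
Expanding: 11*x + 6*y + 40 = 0.


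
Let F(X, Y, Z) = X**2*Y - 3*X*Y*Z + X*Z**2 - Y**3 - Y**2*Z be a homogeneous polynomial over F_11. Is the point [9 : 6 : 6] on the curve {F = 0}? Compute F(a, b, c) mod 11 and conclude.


F(9,6,6) ≡ 0 (mod 11); P is on the curve.

Evaluate F(9, 6, 6) term-by-term (mod 11).
  X**2*Y ↦ 1·81·6·1 = 486
  -3*X*Y*Z ↦ -3·9·6·6 = -972
  X*Z**2 ↦ 1·9·1·36 = 324
  -Y**3 ↦ -1·1·216·1 = -216
  -Y**2*Z ↦ -1·1·36·6 = -216
Sum: F(9, 6, 6) = (486) + (-972) + (324) + (-216) + (-216) = -594.
Reducing mod 11: -594 ≡ 0 (mod 11).
Since F(a, b, c) ≡ 0 (mod 11), P lies on the curve.


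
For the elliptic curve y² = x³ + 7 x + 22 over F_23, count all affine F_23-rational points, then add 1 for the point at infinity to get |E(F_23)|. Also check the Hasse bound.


Affine points = {(3, 1), (3, 22), (6, 2), (6, 21), (7, 0), (9, 3), (9, 20), (11, 2), (11, 21), (14, 9), (14, 14), (15, 11), (15, 12), (18, 0), (21, 0)}; affine count = 15; |E(F_23)| = 16.

Discriminant check: Δ ∝ 4a³ + 27b² = 4·7³ + 27·22² = 4·343 + 27·484 ≡ 19 (mod 23). Nonzero ⇒ E is nonsingular.
For each x ∈ F_23, compute rhs = x³ + 7·x + 22 mod 23, then count y ∈ F_23 with y² ≡ rhs.
  x = 0: rhs = 22, matching y values: none (0 points).
  x = 1: rhs = 7, matching y values: none (0 points).
  x = 2: rhs = 21, matching y values: none (0 points).
  x = 3: rhs = 1, matching y values: 1, 22 (2 points).
  x = 4: rhs = 22, matching y values: none (0 points).
  x = 5: rhs = 21, matching y values: none (0 points).
  x = 6: rhs = 4, matching y values: 2, 21 (2 points).
  x = 7: rhs = 0, matching y values: 0 (1 points).
  x = 8: rhs = 15, matching y values: none (0 points).
  x = 9: rhs = 9, matching y values: 3, 20 (2 points).
  x = 10: rhs = 11, matching y values: none (0 points).
  x = 11: rhs = 4, matching y values: 2, 21 (2 points).
  x = 12: rhs = 17, matching y values: none (0 points).
  x = 13: rhs = 10, matching y values: none (0 points).
  x = 14: rhs = 12, matching y values: 9, 14 (2 points).
  x = 15: rhs = 6, matching y values: 11, 12 (2 points).
  x = 16: rhs = 21, matching y values: none (0 points).
  x = 17: rhs = 17, matching y values: none (0 points).
  x = 18: rhs = 0, matching y values: 0 (1 points).
  x = 19: rhs = 22, matching y values: none (0 points).
  x = 20: rhs = 20, matching y values: none (0 points).
  x = 21: rhs = 0, matching y values: 0 (1 points).
  x = 22: rhs = 14, matching y values: none (0 points).
Total affine count: 15.
Full point count |E(F_23)| = 15 + 1 = 16.
Hasse bound: |16 − (23+1)| = |-8| = 8 ≤ 2√23 ≈ 9.5917 ✓.


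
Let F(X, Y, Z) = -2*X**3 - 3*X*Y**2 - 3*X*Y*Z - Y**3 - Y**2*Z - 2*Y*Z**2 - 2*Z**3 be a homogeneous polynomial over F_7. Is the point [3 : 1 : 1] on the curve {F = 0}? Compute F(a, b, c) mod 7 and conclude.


F(3,1,1) ≡ 6 (mod 7); P is NOT on the curve.

Evaluate F(3, 1, 1) term-by-term (mod 7).
  -2*X**3 ↦ -2·27·1·1 = -54
  -3*X*Y**2 ↦ -3·3·1·1 = -9
  -3*X*Y*Z ↦ -3·3·1·1 = -9
  -Y**3 ↦ -1·1·1·1 = -1
  -Y**2*Z ↦ -1·1·1·1 = -1
  -2*Y*Z**2 ↦ -2·1·1·1 = -2
  -2*Z**3 ↦ -2·1·1·1 = -2
Sum: F(3, 1, 1) = (-54) + (-9) + (-9) + (-1) + (-1) + (-2) + (-2) = -78.
Reducing mod 7: -78 ≡ 6 (mod 7).
Since F(a, b, c) ≡ 6 ≠ 0 (mod 7), P does NOT lie on the curve.


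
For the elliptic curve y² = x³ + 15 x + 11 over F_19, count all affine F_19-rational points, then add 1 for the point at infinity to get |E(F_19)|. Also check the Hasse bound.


Affine points = {(0, 7), (0, 12), (2, 7), (2, 12), (3, 8), (3, 11), (8, 4), (8, 15), (9, 1), (9, 18), (11, 5), (11, 14), (12, 0), (13, 3), (13, 16), (14, 1), (14, 18), (15, 1), (15, 18), (17, 7), (17, 12)}; affine count = 21; |E(F_19)| = 22.

Discriminant check: Δ ∝ 4a³ + 27b² = 4·15³ + 27·11² = 4·3375 + 27·121 ≡ 9 (mod 19). Nonzero ⇒ E is nonsingular.
For each x ∈ F_19, compute rhs = x³ + 15·x + 11 mod 19, then count y ∈ F_19 with y² ≡ rhs.
  x = 0: rhs = 11, matching y values: 7, 12 (2 points).
  x = 1: rhs = 8, matching y values: none (0 points).
  x = 2: rhs = 11, matching y values: 7, 12 (2 points).
  x = 3: rhs = 7, matching y values: 8, 11 (2 points).
  x = 4: rhs = 2, matching y values: none (0 points).
  x = 5: rhs = 2, matching y values: none (0 points).
  x = 6: rhs = 13, matching y values: none (0 points).
  x = 7: rhs = 3, matching y values: none (0 points).
  x = 8: rhs = 16, matching y values: 4, 15 (2 points).
  x = 9: rhs = 1, matching y values: 1, 18 (2 points).
  x = 10: rhs = 2, matching y values: none (0 points).
  x = 11: rhs = 6, matching y values: 5, 14 (2 points).
  x = 12: rhs = 0, matching y values: 0 (1 points).
  x = 13: rhs = 9, matching y values: 3, 16 (2 points).
  x = 14: rhs = 1, matching y values: 1, 18 (2 points).
  x = 15: rhs = 1, matching y values: 1, 18 (2 points).
  x = 16: rhs = 15, matching y values: none (0 points).
  x = 17: rhs = 11, matching y values: 7, 12 (2 points).
  x = 18: rhs = 14, matching y values: none (0 points).
Total affine count: 21.
Full point count |E(F_19)| = 21 + 1 = 22.
Hasse bound: |22 − (19+1)| = |2| = 2 ≤ 2√19 ≈ 8.7178 ✓.


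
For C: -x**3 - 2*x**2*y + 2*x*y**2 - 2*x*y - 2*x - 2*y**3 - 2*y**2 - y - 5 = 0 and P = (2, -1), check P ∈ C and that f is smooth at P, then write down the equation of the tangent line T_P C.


Tangent line at P: -2*x - 23*y - 19 = 0.

Step 1: f(2, -1) = 0, so P lies on C.
Step 2: partial derivatives
  f_x(x, y) = -3*x**2 - 4*x*y + 2*y**2 - 2*y - 2, f_y(x, y) = -2*x**2 + 4*x*y - 2*x - 6*y**2 - 4*y - 1.
  f_x(P) = -2, f_y(P) = -23 (gradient nonzero, so P is smooth).
Step 3: tangent line at P: -2·(x − 2) + -23·(y − -1) = 0.
Expanding: -2*x - 23*y - 19 = 0.


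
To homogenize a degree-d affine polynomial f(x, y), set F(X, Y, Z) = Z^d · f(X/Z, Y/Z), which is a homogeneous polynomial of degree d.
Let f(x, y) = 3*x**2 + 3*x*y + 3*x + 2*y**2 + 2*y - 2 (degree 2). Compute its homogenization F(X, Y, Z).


F(X, Y, Z) = 3*X**2 + 3*X*Y + 3*X*Z + 2*Y**2 + 2*Y*Z - 2*Z**2

deg(f) = 2.
Substitute x = X/Z, y = Y/Z into f, then multiply by Z^2.
  monomial 3·x^2·y^0 ↦ 3·X^2·Y^0·Z^0.
  monomial 3·x^1·y^1 ↦ 3·X^1·Y^1·Z^0.
  monomial 3·x^1·y^0 ↦ 3·X^1·Y^0·Z^1.
  monomial 2·x^0·y^2 ↦ 2·X^0·Y^2·Z^0.
  monomial 2·x^0·y^1 ↦ 2·X^0·Y^1·Z^1.
  monomial -2·x^0·y^0 ↦ -2·X^0·Y^0·Z^2.
Collecting: F(X, Y, Z) = 3*X**2 + 3*X*Y + 3*X*Z + 2*Y**2 + 2*Y*Z - 2*Z**2.


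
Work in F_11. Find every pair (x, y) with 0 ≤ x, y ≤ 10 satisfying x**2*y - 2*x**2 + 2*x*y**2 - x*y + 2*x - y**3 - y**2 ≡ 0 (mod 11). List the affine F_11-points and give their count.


Affine F_11-points: {(0, 0), (0, 10), (1, 0), (1, 1), (2, 1), (2, 5), (2, 8), (5, 7), (7, 2), (7, 3), (7, 8), (8, 5), (9, 3), (9, 4), (9, 10)}; count = 15.

For each of the 121 pairs (x, y) ∈ F_11², evaluate f(x, y) mod 11. Record the zeros.
  x = 0: [0↦0, 1↦9, 2↦10, 3↦8, 4↦8, 5↦4, 6↦1, 7↦4, 8↦7, 9↦4, 10↦0]  zeros at y ∈ {0, 10}
  x = 1: [0↦0, 1↦0, 2↦7, 3↦4, 4↦7, 5↦10, 6↦7, 7↦3, 8↦3, 9↦1, 10↦2]  zeros at y ∈ {0, 1}
  x = 2: [0↦7, 1↦0, 2↦4, 3↦2, 4↦10, 5↦0, 6↦10, 7↦1, 8↦0, 9↦1, 10↦9]  zeros at y ∈ {1, 5, 8}
  x = 3: [0↦10, 1↦9, 2↦1, 3↦2, 4↦6, 5↦7, 6↦10, 7↦9, 8↦9, 9↦4, 10↦10]  zeros at y ∈ ∅
  x = 4: [0↦9, 1↦5, 2↦9, 3↦4, 4↦6, 5↦9, 6↦7, 7↦5, 8↦8, 9↦10, 10↦5]  zeros at y ∈ ∅
  x = 5: [0↦4, 1↦10, 2↦6, 3↦8, 4↦10, 5↦6, 6↦1, 7↦0, 8↦8, 9↦8, 10↦5]  zeros at y ∈ {7}
  x = 6: [0↦6, 1↦2, 2↦3, 3↦3, 4↦7, 5↦9, 6↦3, 7↦5, 8↦9, 9↦9, 10↦10]  zeros at y ∈ ∅
  x = 7: [0↦4, 1↦3, 2↦0, 3↦0, 4↦8, 5↦7, 6↦2, 7↦9, 8↦0, 9↦2, 10↦9]  zeros at y ∈ {2, 3, 8}
  x = 8: [0↦9, 1↦2, 2↦8, 3↦10, 4↦2, 5↦0, 6↦9, 7↦1, 8↦3, 9↦9, 10↦2]  zeros at y ∈ {5}
  x = 9: [0↦10, 1↦10, 2↦5, 3↦0, 4↦0, 5↦10, 6↦2, 7↦3, 8↦7, 9↦8, 10↦0]  zeros at y ∈ {3, 4, 10}
  x = 10: [0↦7, 1↦5, 2↦2, 3↦3, 4↦2, 5↦4, 6↦3, 7↦4, 8↦1, 9↦10, 10↦3]  zeros at y ∈ ∅
Collecting zeros: affine points = {(0, 0), (0, 10), (1, 0), (1, 1), (2, 1), (2, 5), (2, 8), (5, 7), (7, 2), (7, 3), (7, 8), (8, 5), (9, 3), (9, 4), (9, 10)}.
Total count |C(F_11)_aff| = 15.


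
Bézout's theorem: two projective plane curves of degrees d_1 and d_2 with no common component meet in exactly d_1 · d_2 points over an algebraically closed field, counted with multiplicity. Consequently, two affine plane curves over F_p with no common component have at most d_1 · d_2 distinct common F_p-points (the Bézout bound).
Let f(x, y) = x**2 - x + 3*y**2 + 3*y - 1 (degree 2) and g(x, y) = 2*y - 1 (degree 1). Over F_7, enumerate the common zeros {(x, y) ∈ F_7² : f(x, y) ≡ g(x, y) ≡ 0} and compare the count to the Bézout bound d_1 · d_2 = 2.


Common zeros: ∅; count = 0; Bézout bound = 2.

deg(f) = 2, deg(g) = 1, so Bézout bound = 2.
Scan x ∈ F_7. For each x, list the y ∈ F_7 with f(x, y) ≡ 0 and those with g(x, y) ≡ 0 (mod 7); the common zeros in that column are the intersection.
  x = 0: f ≡ 0 at y ∈ {3}; g ≡ 0 at y ∈ {4}; common: ∅.
  x = 1: f ≡ 0 at y ∈ {3}; g ≡ 0 at y ∈ {4}; common: ∅.
  x = 2: f ≡ 0 at y ∈ {1, 5}; g ≡ 0 at y ∈ {4}; common: ∅.
  x = 3: f ≡ 0 at y ∈ ∅; g ≡ 0 at y ∈ {4}; common: ∅.
  x = 4: f ≡ 0 at y ∈ ∅; g ≡ 0 at y ∈ {4}; common: ∅.
  x = 5: f ≡ 0 at y ∈ ∅; g ≡ 0 at y ∈ {4}; common: ∅.
  x = 6: f ≡ 0 at y ∈ {1, 5}; g ≡ 0 at y ∈ {4}; common: ∅.
Collecting: common zeros = ∅, so the count is 0.
Comparison with the Bézout bound: 0 ≤ 2 = deg(f)·deg(g), as expected for curves with no common component (the affine F_7-count falls short of the bound because intersections may lie at infinity, over extension fields, or carry multiplicity).


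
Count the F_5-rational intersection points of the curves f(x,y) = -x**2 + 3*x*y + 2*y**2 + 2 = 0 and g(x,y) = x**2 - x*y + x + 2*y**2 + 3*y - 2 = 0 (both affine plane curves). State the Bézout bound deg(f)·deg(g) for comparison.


Common zeros: {(0, 3), (1, 4)}; count = 2; Bézout bound = 4.

deg(f) = 2, deg(g) = 2, so Bézout bound = 4.
Scan x ∈ F_5. For each x, list the y ∈ F_5 with f(x, y) ≡ 0 and those with g(x, y) ≡ 0 (mod 5); the common zeros in that column are the intersection.
  x = 0: f ≡ 0 at y ∈ {2, 3}; g ≡ 0 at y ∈ {3}; common: {3}.
  x = 1: f ≡ 0 at y ∈ {2, 4}; g ≡ 0 at y ∈ {0, 4}; common: {4}.
  x = 2: f ≡ 0 at y ∈ ∅; g ≡ 0 at y ∈ {3, 4}; common: ∅.
  x = 3: f ≡ 0 at y ∈ ∅; g ≡ 0 at y ∈ {0}; common: ∅.
  x = 4: f ≡ 0 at y ∈ {1, 3}; g ≡ 0 at y ∈ ∅; common: ∅.
Collecting: common zeros = {(0, 3), (1, 4)}, so the count is 2.
Comparison with the Bézout bound: 2 ≤ 4 = deg(f)·deg(g), as expected for curves with no common component (the affine F_5-count falls short of the bound because intersections may lie at infinity, over extension fields, or carry multiplicity).


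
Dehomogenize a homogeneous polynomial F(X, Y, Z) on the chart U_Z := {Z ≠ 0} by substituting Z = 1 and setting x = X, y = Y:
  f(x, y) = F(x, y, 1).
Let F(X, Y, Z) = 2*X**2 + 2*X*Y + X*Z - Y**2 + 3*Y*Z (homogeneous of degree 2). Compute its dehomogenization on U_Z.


f(x, y) = 2*x**2 + 2*x*y + x - y**2 + 3*y

On U_Z we set Z = 1. Each monomial c·X^i·Y^j·Z^k in F becomes c·x^i·y^j·1^k = c·x^i·y^j.
Substituting Z = 1: F(X, Y, 1) = 2*x**2 + 2*x*y + x - y**2 + 3*y.
Note: deg(f) ≤ deg(F) = 2; strict inequality happens when F is divisible by Z (lost terms).


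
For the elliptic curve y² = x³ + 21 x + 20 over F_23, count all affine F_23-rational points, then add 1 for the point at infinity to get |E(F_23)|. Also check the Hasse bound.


Affine points = {(2, 1), (2, 22), (3, 8), (3, 15), (7, 2), (7, 21), (9, 8), (9, 15), (11, 8), (11, 15), (13, 11), (13, 12), (16, 6), (16, 17), (17, 0), (21, 4), (21, 19)}; affine count = 17; |E(F_23)| = 18.

Discriminant check: Δ ∝ 4a³ + 27b² = 4·21³ + 27·20² = 4·9261 + 27·400 ≡ 4 (mod 23). Nonzero ⇒ E is nonsingular.
For each x ∈ F_23, compute rhs = x³ + 21·x + 20 mod 23, then count y ∈ F_23 with y² ≡ rhs.
  x = 0: rhs = 20, matching y values: none (0 points).
  x = 1: rhs = 19, matching y values: none (0 points).
  x = 2: rhs = 1, matching y values: 1, 22 (2 points).
  x = 3: rhs = 18, matching y values: 8, 15 (2 points).
  x = 4: rhs = 7, matching y values: none (0 points).
  x = 5: rhs = 20, matching y values: none (0 points).
  x = 6: rhs = 17, matching y values: none (0 points).
  x = 7: rhs = 4, matching y values: 2, 21 (2 points).
  x = 8: rhs = 10, matching y values: none (0 points).
  x = 9: rhs = 18, matching y values: 8, 15 (2 points).
  x = 10: rhs = 11, matching y values: none (0 points).
  x = 11: rhs = 18, matching y values: 8, 15 (2 points).
  x = 12: rhs = 22, matching y values: none (0 points).
  x = 13: rhs = 6, matching y values: 11, 12 (2 points).
  x = 14: rhs = 22, matching y values: none (0 points).
  x = 15: rhs = 7, matching y values: none (0 points).
  x = 16: rhs = 13, matching y values: 6, 17 (2 points).
  x = 17: rhs = 0, matching y values: 0 (1 points).
  x = 18: rhs = 20, matching y values: none (0 points).
  x = 19: rhs = 10, matching y values: none (0 points).
  x = 20: rhs = 22, matching y values: none (0 points).
  x = 21: rhs = 16, matching y values: 4, 19 (2 points).
  x = 22: rhs = 21, matching y values: none (0 points).
Total affine count: 17.
Full point count |E(F_23)| = 17 + 1 = 18.
Hasse bound: |18 − (23+1)| = |-6| = 6 ≤ 2√23 ≈ 9.5917 ✓.


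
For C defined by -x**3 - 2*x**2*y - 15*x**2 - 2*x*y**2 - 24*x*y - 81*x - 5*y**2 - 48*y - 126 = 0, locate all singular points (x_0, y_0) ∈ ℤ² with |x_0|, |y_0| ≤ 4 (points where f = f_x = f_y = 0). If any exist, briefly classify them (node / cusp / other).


Singular points: {(-3, -3)}; classification: cusp.

Compute partial derivatives:
  f_x = -3*x**2 - 4*x*y - 30*x - 2*y**2 - 24*y - 81.
  f_y = -2*x**2 - 4*x*y - 24*x - 10*y - 48.
Scan x_0 ∈ {−4, ..., 4}. For each x_0, f_y(x_0, y) is a polynomial in y; find its integer roots y ∈ {−4, ..., 4}, then test f_x and f at those candidates.
  x = -4: f_y(-4, y) = 6*y + 16; no integer root y with |y| ≤ 4.
  x = -3: f_y(-3, y) = 2*y + 6; vanishes at y ∈ {-3}. (-3, -3): f_x = 0, f = 0 — SINGULAR.
  x = -2: f_y(-2, y) = -2*y - 8; vanishes at y ∈ {-4}. (-2, -4): f_x = -1 ≠ 0.
  x = -1: f_y(-1, y) = -6*y - 26; no integer root y with |y| ≤ 4.
  x = 0: f_y(0, y) = -10*y - 48; no integer root y with |y| ≤ 4.
  x = 1: f_y(1, y) = -14*y - 74; no integer root y with |y| ≤ 4.
  x = 2: f_y(2, y) = -18*y - 104; no integer root y with |y| ≤ 4.
  x = 3: f_y(3, y) = -22*y - 138; no integer root y with |y| ≤ 4.
  x = 4: f_y(4, y) = -26*y - 176; no integer root y with |y| ≤ 4.
Only singular point on the grid: (-3, -3).
Classify: substitute x = -3 + u, y = -3 + v and expand: f = -u**3 - 2*u**2*v - 2*u*v**2 + v**2.
No constant or linear terms (consistent with a singular point). Quadratic part: v**2. Cubic part: -u**3 - 2*u**2*v - 2*u*v**2.
The quadratic part v**2 is a perfect square, so there is a single (double) tangent line v = 0, i.e. y = -3. Restricting the cubic part to that line (v = 0) leaves -u**3 ≠ 0, so f is not divisible by v and the branch is v² ≈ u**3 to lowest order — this is a cusp.
Classification: cusp.


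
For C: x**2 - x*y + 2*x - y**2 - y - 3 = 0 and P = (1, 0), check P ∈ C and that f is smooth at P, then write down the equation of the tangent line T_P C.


Tangent line at P: 4*x - 2*y - 4 = 0.

Step 1: f(1, 0) = 0, so P lies on C.
Step 2: partial derivatives
  f_x(x, y) = 2*x - y + 2, f_y(x, y) = -x - 2*y - 1.
  f_x(P) = 4, f_y(P) = -2 (gradient nonzero, so P is smooth).
Step 3: tangent line at P: 4·(x − 1) + -2·(y − 0) = 0.
Expanding: 4*x - 2*y - 4 = 0.


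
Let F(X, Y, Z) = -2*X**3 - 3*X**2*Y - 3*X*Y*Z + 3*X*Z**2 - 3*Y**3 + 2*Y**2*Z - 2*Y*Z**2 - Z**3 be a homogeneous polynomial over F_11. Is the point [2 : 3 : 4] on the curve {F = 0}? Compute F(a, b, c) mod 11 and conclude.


F(2,3,4) ≡ 1 (mod 11); P is NOT on the curve.

Evaluate F(2, 3, 4) term-by-term (mod 11).
  -2*X**3 ↦ -2·8·1·1 = -16
  -3*X**2*Y ↦ -3·4·3·1 = -36
  -3*X*Y*Z ↦ -3·2·3·4 = -72
  3*X*Z**2 ↦ 3·2·1·16 = 96
  -3*Y**3 ↦ -3·1·27·1 = -81
  2*Y**2*Z ↦ 2·1·9·4 = 72
  -2*Y*Z**2 ↦ -2·1·3·16 = -96
  -Z**3 ↦ -1·1·1·64 = -64
Sum: F(2, 3, 4) = (-16) + (-36) + (-72) + (96) + (-81) + (72) + (-96) + (-64) = -197.
Reducing mod 11: -197 ≡ 1 (mod 11).
Since F(a, b, c) ≡ 1 ≠ 0 (mod 11), P does NOT lie on the curve.


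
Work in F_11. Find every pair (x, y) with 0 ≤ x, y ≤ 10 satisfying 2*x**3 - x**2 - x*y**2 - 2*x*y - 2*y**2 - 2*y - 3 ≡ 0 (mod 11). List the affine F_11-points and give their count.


Affine F_11-points: {(1, 2), (1, 4), (2, 5), (2, 10), (6, 4), (6, 8), (8, 0), (8, 7), (9, 6), (10, 4), (10, 7)}; count = 11.

For each of the 121 pairs (x, y) ∈ F_11², evaluate f(x, y) mod 11. Record the zeros.
  x = 0: [0↦8, 1↦4, 2↦7, 3↦6, 4↦1, 5↦3, 6↦1, 7↦6, 8↦7, 9↦4, 10↦8]  zeros at y ∈ ∅
  x = 1: [0↦9, 1↦2, 2↦0, 3↦3, 4↦0, 5↦2, 6↦9, 7↦10, 8↦5, 9↦5, 10↦10]  zeros at y ∈ {2, 4}
  x = 2: [0↦9, 1↦10, 2↦3, 3↦10, 4↦9, 5↦0, 6↦5, 7↦2, 8↦2, 9↦5, 10↦0]  zeros at y ∈ {5, 10}
  x = 3: [0↦9, 1↦7, 2↦6, 3↦6, 4↦7, 5↦9, 6↦1, 7↦5, 8↦10, 9↦5, 10↦1]  zeros at y ∈ ∅
  x = 4: [0↦10, 1↦5, 2↦10, 3↦3, 4↦6, 5↦8, 6↦9, 7↦9, 8↦8, 9↦6, 10↦3]  zeros at y ∈ ∅
  x = 5: [0↦2, 1↦5, 2↦5, 3↦2, 4↦7, 5↦9, 6↦8, 7↦4, 8↦8, 9↦9, 10↦7]  zeros at y ∈ ∅
  x = 6: [0↦8, 1↦8, 2↦3, 3↦4, 4↦0, 5↦2, 6↦10, 7↦2, 8↦0, 9↦4, 10↦3]  zeros at y ∈ {4, 8}
  x = 7: [0↦7, 1↦4, 2↦5, 3↦10, 4↦8, 5↦10, 6↦5, 7↦4, 8↦7, 9↦3, 10↦3]  zeros at y ∈ ∅
  x = 8: [0↦0, 1↦5, 2↦1, 3↦10, 4↦10, 5↦1, 6↦5, 7↦0, 8↦8, 9↦7, 10↦8]  zeros at y ∈ {0, 7}
  x = 9: [0↦10, 1↦1, 2↦3, 3↦5, 4↦7, 5↦9, 6↦0, 7↦2, 8↦4, 9↦6, 10↦8]  zeros at y ∈ {6}
  x = 10: [0↦5, 1↦4, 2↦1, 3↦7, 4↦0, 5↦2, 6↦2, 7↦0, 8↦7, 9↦1, 10↦4]  zeros at y ∈ {4, 7}
Collecting zeros: affine points = {(1, 2), (1, 4), (2, 5), (2, 10), (6, 4), (6, 8), (8, 0), (8, 7), (9, 6), (10, 4), (10, 7)}.
Total count |C(F_11)_aff| = 11.


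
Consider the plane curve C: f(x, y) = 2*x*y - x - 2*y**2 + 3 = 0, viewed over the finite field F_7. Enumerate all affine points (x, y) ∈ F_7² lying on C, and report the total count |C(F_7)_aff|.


Affine F_7-points: {(3, 0), (3, 3), (4, 2), (5, 6), (6, 1), (6, 5)}; count = 6.

For each of the 49 pairs (x, y) ∈ F_7², evaluate f(x, y) mod 7. Record the zeros.
  x = 0: [0↦3, 1↦1, 2↦2, 3↦6, 4↦6, 5↦2, 6↦1]  zeros at y ∈ ∅
  x = 1: [0↦2, 1↦2, 2↦5, 3↦4, 4↦6, 5↦4, 6↦5]  zeros at y ∈ ∅
  x = 2: [0↦1, 1↦3, 2↦1, 3↦2, 4↦6, 5↦6, 6↦2]  zeros at y ∈ ∅
  x = 3: [0↦0, 1↦4, 2↦4, 3↦0, 4↦6, 5↦1, 6↦6]  zeros at y ∈ {0, 3}
  x = 4: [0↦6, 1↦5, 2↦0, 3↦5, 4↦6, 5↦3, 6↦3]  zeros at y ∈ {2}
  x = 5: [0↦5, 1↦6, 2↦3, 3↦3, 4↦6, 5↦5, 6↦0]  zeros at y ∈ {6}
  x = 6: [0↦4, 1↦0, 2↦6, 3↦1, 4↦6, 5↦0, 6↦4]  zeros at y ∈ {1, 5}
Collecting zeros: affine points = {(3, 0), (3, 3), (4, 2), (5, 6), (6, 1), (6, 5)}.
Total count |C(F_7)_aff| = 6.


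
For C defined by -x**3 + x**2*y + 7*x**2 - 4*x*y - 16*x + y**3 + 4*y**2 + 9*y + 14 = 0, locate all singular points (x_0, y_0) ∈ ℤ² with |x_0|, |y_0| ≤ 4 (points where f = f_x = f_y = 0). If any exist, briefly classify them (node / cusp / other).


Singular points: {(2, -1)}; classification: cusp.

Compute partial derivatives:
  f_x = -3*x**2 + 2*x*y + 14*x - 4*y - 16.
  f_y = x**2 - 4*x + 3*y**2 + 8*y + 9.
Scan x_0 ∈ {−4, ..., 4}. For each x_0, f_y(x_0, y) is a polynomial in y; find its integer roots y ∈ {−4, ..., 4}, then test f_x and f at those candidates.
  x = -4: f_y(-4, y) = 3*y**2 + 8*y + 41; no integer root y with |y| ≤ 4.
  x = -3: f_y(-3, y) = 3*y**2 + 8*y + 30; no integer root y with |y| ≤ 4.
  x = -2: f_y(-2, y) = 3*y**2 + 8*y + 21; no integer root y with |y| ≤ 4.
  x = -1: f_y(-1, y) = 3*y**2 + 8*y + 14; no integer root y with |y| ≤ 4.
  x = 0: f_y(0, y) = 3*y**2 + 8*y + 9; no integer root y with |y| ≤ 4.
  x = 1: f_y(1, y) = 3*y**2 + 8*y + 6; no integer root y with |y| ≤ 4.
  x = 2: f_y(2, y) = 3*y**2 + 8*y + 5; vanishes at y ∈ {-1}. (2, -1): f_x = 0, f = 0 — SINGULAR.
  x = 3: f_y(3, y) = 3*y**2 + 8*y + 6; no integer root y with |y| ≤ 4.
  x = 4: f_y(4, y) = 3*y**2 + 8*y + 9; no integer root y with |y| ≤ 4.
Only singular point on the grid: (2, -1).
Classify: substitute x = 2 + u, y = -1 + v and expand: f = -u**3 + u**2*v + v**3 + v**2.
No constant or linear terms (consistent with a singular point). Quadratic part: v**2. Cubic part: -u**3 + u**2*v + v**3.
The quadratic part v**2 is a perfect square, so there is a single (double) tangent line v = 0, i.e. y = -1. Restricting the cubic part to that line (v = 0) leaves -u**3 ≠ 0, so f is not divisible by v and the branch is v² ≈ u**3 to lowest order — this is a cusp.
Classification: cusp.


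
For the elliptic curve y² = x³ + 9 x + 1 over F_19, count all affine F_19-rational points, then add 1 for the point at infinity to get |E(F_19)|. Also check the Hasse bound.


Affine points = {(0, 1), (0, 18), (1, 7), (1, 12), (3, 6), (3, 13), (4, 5), (4, 14), (5, 0), (6, 9), (6, 10), (11, 5), (11, 14), (13, 4), (13, 15), (16, 2), (16, 17)}; affine count = 17; |E(F_19)| = 18.

Discriminant check: Δ ∝ 4a³ + 27b² = 4·9³ + 27·1² = 4·729 + 27·1 ≡ 17 (mod 19). Nonzero ⇒ E is nonsingular.
For each x ∈ F_19, compute rhs = x³ + 9·x + 1 mod 19, then count y ∈ F_19 with y² ≡ rhs.
  x = 0: rhs = 1, matching y values: 1, 18 (2 points).
  x = 1: rhs = 11, matching y values: 7, 12 (2 points).
  x = 2: rhs = 8, matching y values: none (0 points).
  x = 3: rhs = 17, matching y values: 6, 13 (2 points).
  x = 4: rhs = 6, matching y values: 5, 14 (2 points).
  x = 5: rhs = 0, matching y values: 0 (1 points).
  x = 6: rhs = 5, matching y values: 9, 10 (2 points).
  x = 7: rhs = 8, matching y values: none (0 points).
  x = 8: rhs = 15, matching y values: none (0 points).
  x = 9: rhs = 13, matching y values: none (0 points).
  x = 10: rhs = 8, matching y values: none (0 points).
  x = 11: rhs = 6, matching y values: 5, 14 (2 points).
  x = 12: rhs = 13, matching y values: none (0 points).
  x = 13: rhs = 16, matching y values: 4, 15 (2 points).
  x = 14: rhs = 2, matching y values: none (0 points).
  x = 15: rhs = 15, matching y values: none (0 points).
  x = 16: rhs = 4, matching y values: 2, 17 (2 points).
  x = 17: rhs = 13, matching y values: none (0 points).
  x = 18: rhs = 10, matching y values: none (0 points).
Total affine count: 17.
Full point count |E(F_19)| = 17 + 1 = 18.
Hasse bound: |18 − (19+1)| = |-2| = 2 ≤ 2√19 ≈ 8.7178 ✓.


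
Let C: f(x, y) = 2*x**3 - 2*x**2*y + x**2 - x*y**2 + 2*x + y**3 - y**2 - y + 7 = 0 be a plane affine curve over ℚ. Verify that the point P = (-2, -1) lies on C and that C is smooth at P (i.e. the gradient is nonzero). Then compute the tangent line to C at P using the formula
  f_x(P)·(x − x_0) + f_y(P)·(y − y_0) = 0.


Tangent line at P: 13*x - 8*y + 18 = 0.

Step 1: f(-2, -1) = 0, so P lies on C.
Step 2: partial derivatives
  f_x(x, y) = 6*x**2 - 4*x*y + 2*x - y**2 + 2, f_y(x, y) = -2*x**2 - 2*x*y + 3*y**2 - 2*y - 1.
  f_x(P) = 13, f_y(P) = -8 (gradient nonzero, so P is smooth).
Step 3: tangent line at P: 13·(x − -2) + -8·(y − -1) = 0.
Expanding: 13*x - 8*y + 18 = 0.


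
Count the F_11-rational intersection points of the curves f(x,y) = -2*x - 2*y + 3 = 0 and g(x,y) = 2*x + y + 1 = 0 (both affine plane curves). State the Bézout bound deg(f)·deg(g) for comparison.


Common zeros: {(3, 4)}; count = 1; Bézout bound = 1.

deg(f) = 1, deg(g) = 1, so Bézout bound = 1.
Scan x ∈ F_11. For each x, list the y ∈ F_11 with f(x, y) ≡ 0 and those with g(x, y) ≡ 0 (mod 11); the common zeros in that column are the intersection.
  x = 0: f ≡ 0 at y ∈ {7}; g ≡ 0 at y ∈ {10}; common: ∅.
  x = 1: f ≡ 0 at y ∈ {6}; g ≡ 0 at y ∈ {8}; common: ∅.
  x = 2: f ≡ 0 at y ∈ {5}; g ≡ 0 at y ∈ {6}; common: ∅.
  x = 3: f ≡ 0 at y ∈ {4}; g ≡ 0 at y ∈ {4}; common: {4}.
  x = 4: f ≡ 0 at y ∈ {3}; g ≡ 0 at y ∈ {2}; common: ∅.
  x = 5: f ≡ 0 at y ∈ {2}; g ≡ 0 at y ∈ {0}; common: ∅.
  x = 6: f ≡ 0 at y ∈ {1}; g ≡ 0 at y ∈ {9}; common: ∅.
  x = 7: f ≡ 0 at y ∈ {0}; g ≡ 0 at y ∈ {7}; common: ∅.
  x = 8: f ≡ 0 at y ∈ {10}; g ≡ 0 at y ∈ {5}; common: ∅.
  x = 9: f ≡ 0 at y ∈ {9}; g ≡ 0 at y ∈ {3}; common: ∅.
  x = 10: f ≡ 0 at y ∈ {8}; g ≡ 0 at y ∈ {1}; common: ∅.
Collecting: common zeros = {(3, 4)}, so the count is 1.
Comparison with the Bézout bound: 1 ≤ 1 = deg(f)·deg(g), as expected for curves with no common component (the bound is attained).


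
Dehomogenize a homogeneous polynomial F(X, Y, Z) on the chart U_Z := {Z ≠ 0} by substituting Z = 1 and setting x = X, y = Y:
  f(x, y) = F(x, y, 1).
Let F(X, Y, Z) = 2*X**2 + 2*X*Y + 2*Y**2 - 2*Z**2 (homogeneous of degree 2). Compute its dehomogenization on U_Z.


f(x, y) = 2*x**2 + 2*x*y + 2*y**2 - 2

On U_Z we set Z = 1. Each monomial c·X^i·Y^j·Z^k in F becomes c·x^i·y^j·1^k = c·x^i·y^j.
Substituting Z = 1: F(X, Y, 1) = 2*x**2 + 2*x*y + 2*y**2 - 2.
Note: deg(f) ≤ deg(F) = 2; strict inequality happens when F is divisible by Z (lost terms).


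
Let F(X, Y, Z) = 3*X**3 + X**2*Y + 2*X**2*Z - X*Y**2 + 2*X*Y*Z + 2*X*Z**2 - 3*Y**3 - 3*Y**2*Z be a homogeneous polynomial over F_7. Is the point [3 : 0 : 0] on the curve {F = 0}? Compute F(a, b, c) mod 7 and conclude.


F(3,0,0) ≡ 4 (mod 7); P is NOT on the curve.

Evaluate F(3, 0, 0) term-by-term (mod 7).
  3*X**3 ↦ 3·27·1·1 = 81
  X**2*Y ↦ 1·9·0·1 = 0
  2*X**2*Z ↦ 2·9·1·0 = 0
  -X*Y**2 ↦ -1·3·0·1 = 0
  2*X*Y*Z ↦ 2·3·0·0 = 0
  2*X*Z**2 ↦ 2·3·1·0 = 0
  -3*Y**3 ↦ -3·1·0·1 = 0
  -3*Y**2*Z ↦ -3·1·0·0 = 0
Sum: F(3, 0, 0) = (81) + (0) + (0) + (0) + (0) + (0) + (0) + (0) = 81.
Reducing mod 7: 81 ≡ 4 (mod 7).
Since F(a, b, c) ≡ 4 ≠ 0 (mod 7), P does NOT lie on the curve.


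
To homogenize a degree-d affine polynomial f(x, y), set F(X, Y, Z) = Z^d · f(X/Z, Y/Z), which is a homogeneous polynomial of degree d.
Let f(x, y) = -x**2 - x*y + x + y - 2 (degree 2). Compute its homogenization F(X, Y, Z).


F(X, Y, Z) = -X**2 - X*Y + X*Z + Y*Z - 2*Z**2

deg(f) = 2.
Substitute x = X/Z, y = Y/Z into f, then multiply by Z^2.
  monomial -1·x^2·y^0 ↦ -1·X^2·Y^0·Z^0.
  monomial -1·x^1·y^1 ↦ -1·X^1·Y^1·Z^0.
  monomial 1·x^1·y^0 ↦ 1·X^1·Y^0·Z^1.
  monomial 1·x^0·y^1 ↦ 1·X^0·Y^1·Z^1.
  monomial -2·x^0·y^0 ↦ -2·X^0·Y^0·Z^2.
Collecting: F(X, Y, Z) = -X**2 - X*Y + X*Z + Y*Z - 2*Z**2.


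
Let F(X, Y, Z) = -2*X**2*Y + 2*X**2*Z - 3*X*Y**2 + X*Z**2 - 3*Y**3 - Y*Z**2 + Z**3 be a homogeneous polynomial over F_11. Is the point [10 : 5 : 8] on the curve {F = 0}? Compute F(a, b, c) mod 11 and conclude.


F(10,5,8) ≡ 10 (mod 11); P is NOT on the curve.

Evaluate F(10, 5, 8) term-by-term (mod 11).
  -2*X**2*Y ↦ -2·100·5·1 = -1000
  2*X**2*Z ↦ 2·100·1·8 = 1600
  -3*X*Y**2 ↦ -3·10·25·1 = -750
  X*Z**2 ↦ 1·10·1·64 = 640
  -3*Y**3 ↦ -3·1·125·1 = -375
  -Y*Z**2 ↦ -1·1·5·64 = -320
  Z**3 ↦ 1·1·1·512 = 512
Sum: F(10, 5, 8) = (-1000) + (1600) + (-750) + (640) + (-375) + (-320) + (512) = 307.
Reducing mod 11: 307 ≡ 10 (mod 11).
Since F(a, b, c) ≡ 10 ≠ 0 (mod 11), P does NOT lie on the curve.


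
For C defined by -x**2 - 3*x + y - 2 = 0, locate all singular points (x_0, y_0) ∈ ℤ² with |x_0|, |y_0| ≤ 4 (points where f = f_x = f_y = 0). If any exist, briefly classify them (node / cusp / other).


No singular points in the scanned grid; C is smooth there.

Compute partial derivatives:
  f_x = -2*x - 3.
  f_y = 1.
f_y = 1 is a nonzero constant, so f_y never vanishes: no point (x, y) can satisfy f = f_x = f_y = 0. In particular no (x, y) ∈ {−4, ..., 4}² is singular; the curve is smooth.


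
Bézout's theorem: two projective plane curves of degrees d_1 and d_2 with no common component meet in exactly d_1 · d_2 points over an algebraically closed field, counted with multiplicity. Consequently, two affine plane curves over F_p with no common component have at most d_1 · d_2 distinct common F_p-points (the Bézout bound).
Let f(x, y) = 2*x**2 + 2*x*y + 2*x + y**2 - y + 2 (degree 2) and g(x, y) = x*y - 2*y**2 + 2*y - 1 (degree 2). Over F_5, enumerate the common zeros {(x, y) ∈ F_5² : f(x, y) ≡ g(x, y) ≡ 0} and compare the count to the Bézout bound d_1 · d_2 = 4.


Common zeros: ∅; count = 0; Bézout bound = 4.

deg(f) = 2, deg(g) = 2, so Bézout bound = 4.
Scan x ∈ F_5. For each x, list the y ∈ F_5 with f(x, y) ≡ 0 and those with g(x, y) ≡ 0 (mod 5); the common zeros in that column are the intersection.
  x = 0: f ≡ 0 at y ∈ ∅; g ≡ 0 at y ∈ {2, 4}; common: ∅.
  x = 1: f ≡ 0 at y ∈ ∅; g ≡ 0 at y ∈ {1, 3}; common: ∅.
  x = 2: f ≡ 0 at y ∈ ∅; g ≡ 0 at y ∈ ∅; common: ∅.
  x = 3: f ≡ 0 at y ∈ {2, 3}; g ≡ 0 at y ∈ ∅; common: ∅.
  x = 4: f ≡ 0 at y ∈ {1, 2}; g ≡ 0 at y ∈ ∅; common: ∅.
Collecting: common zeros = ∅, so the count is 0.
Comparison with the Bézout bound: 0 ≤ 4 = deg(f)·deg(g), as expected for curves with no common component (the affine F_5-count falls short of the bound because intersections may lie at infinity, over extension fields, or carry multiplicity).


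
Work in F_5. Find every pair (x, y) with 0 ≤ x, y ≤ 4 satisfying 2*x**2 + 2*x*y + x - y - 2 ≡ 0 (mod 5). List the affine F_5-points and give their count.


Affine F_5-points: {(0, 3), (1, 4), (2, 4), (4, 3)}; count = 4.

For each of the 25 pairs (x, y) ∈ F_5², evaluate f(x, y) mod 5. Record the zeros.
  x = 0: [0↦3, 1↦2, 2↦1, 3↦0, 4↦4]  zeros at y ∈ {3}
  x = 1: [0↦1, 1↦2, 2↦3, 3↦4, 4↦0]  zeros at y ∈ {4}
  x = 2: [0↦3, 1↦1, 2↦4, 3↦2, 4↦0]  zeros at y ∈ {4}
  x = 3: [0↦4, 1↦4, 2↦4, 3↦4, 4↦4]  zeros at y ∈ ∅
  x = 4: [0↦4, 1↦1, 2↦3, 3↦0, 4↦2]  zeros at y ∈ {3}
Collecting zeros: affine points = {(0, 3), (1, 4), (2, 4), (4, 3)}.
Total count |C(F_5)_aff| = 4.


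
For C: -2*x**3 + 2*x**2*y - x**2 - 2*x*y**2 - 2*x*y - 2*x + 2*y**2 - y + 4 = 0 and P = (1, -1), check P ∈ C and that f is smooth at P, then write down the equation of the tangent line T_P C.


Tangent line at P: -14*x - y + 13 = 0.

Step 1: f(1, -1) = 0, so P lies on C.
Step 2: partial derivatives
  f_x(x, y) = -6*x**2 + 4*x*y - 2*x - 2*y**2 - 2*y - 2, f_y(x, y) = 2*x**2 - 4*x*y - 2*x + 4*y - 1.
  f_x(P) = -14, f_y(P) = -1 (gradient nonzero, so P is smooth).
Step 3: tangent line at P: -14·(x − 1) + -1·(y − -1) = 0.
Expanding: -14*x - y + 13 = 0.


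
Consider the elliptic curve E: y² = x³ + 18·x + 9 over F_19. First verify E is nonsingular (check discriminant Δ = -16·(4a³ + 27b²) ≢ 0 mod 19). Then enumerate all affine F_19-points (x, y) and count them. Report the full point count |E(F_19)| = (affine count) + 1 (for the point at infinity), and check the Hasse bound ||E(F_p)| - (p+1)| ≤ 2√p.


Affine points = {(0, 3), (0, 16), (1, 3), (1, 16), (8, 0), (9, 8), (9, 11), (10, 7), (10, 12), (15, 5), (15, 14), (16, 2), (16, 17), (18, 3), (18, 16)}; affine count = 15; |E(F_19)| = 16.

Discriminant check: Δ ∝ 4a³ + 27b² = 4·18³ + 27·9² = 4·5832 + 27·81 ≡ 17 (mod 19). Nonzero ⇒ E is nonsingular.
For each x ∈ F_19, compute rhs = x³ + 18·x + 9 mod 19, then count y ∈ F_19 with y² ≡ rhs.
  x = 0: rhs = 9, matching y values: 3, 16 (2 points).
  x = 1: rhs = 9, matching y values: 3, 16 (2 points).
  x = 2: rhs = 15, matching y values: none (0 points).
  x = 3: rhs = 14, matching y values: none (0 points).
  x = 4: rhs = 12, matching y values: none (0 points).
  x = 5: rhs = 15, matching y values: none (0 points).
  x = 6: rhs = 10, matching y values: none (0 points).
  x = 7: rhs = 3, matching y values: none (0 points).
  x = 8: rhs = 0, matching y values: 0 (1 points).
  x = 9: rhs = 7, matching y values: 8, 11 (2 points).
  x = 10: rhs = 11, matching y values: 7, 12 (2 points).
  x = 11: rhs = 18, matching y values: none (0 points).
  x = 12: rhs = 15, matching y values: none (0 points).
  x = 13: rhs = 8, matching y values: none (0 points).
  x = 14: rhs = 3, matching y values: none (0 points).
  x = 15: rhs = 6, matching y values: 5, 14 (2 points).
  x = 16: rhs = 4, matching y values: 2, 17 (2 points).
  x = 17: rhs = 3, matching y values: none (0 points).
  x = 18: rhs = 9, matching y values: 3, 16 (2 points).
Total affine count: 15.
Full point count |E(F_19)| = 15 + 1 = 16.
Hasse bound: |16 − (19+1)| = |-4| = 4 ≤ 2√19 ≈ 8.7178 ✓.


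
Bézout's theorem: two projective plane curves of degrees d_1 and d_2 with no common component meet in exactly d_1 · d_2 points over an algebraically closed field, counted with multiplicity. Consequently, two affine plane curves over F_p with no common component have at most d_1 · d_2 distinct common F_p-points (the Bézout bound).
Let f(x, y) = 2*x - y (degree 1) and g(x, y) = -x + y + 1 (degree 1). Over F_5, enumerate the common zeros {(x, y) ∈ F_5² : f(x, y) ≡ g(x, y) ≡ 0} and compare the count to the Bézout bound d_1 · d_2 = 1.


Common zeros: {(4, 3)}; count = 1; Bézout bound = 1.

deg(f) = 1, deg(g) = 1, so Bézout bound = 1.
Scan x ∈ F_5. For each x, list the y ∈ F_5 with f(x, y) ≡ 0 and those with g(x, y) ≡ 0 (mod 5); the common zeros in that column are the intersection.
  x = 0: f ≡ 0 at y ∈ {0}; g ≡ 0 at y ∈ {4}; common: ∅.
  x = 1: f ≡ 0 at y ∈ {2}; g ≡ 0 at y ∈ {0}; common: ∅.
  x = 2: f ≡ 0 at y ∈ {4}; g ≡ 0 at y ∈ {1}; common: ∅.
  x = 3: f ≡ 0 at y ∈ {1}; g ≡ 0 at y ∈ {2}; common: ∅.
  x = 4: f ≡ 0 at y ∈ {3}; g ≡ 0 at y ∈ {3}; common: {3}.
Collecting: common zeros = {(4, 3)}, so the count is 1.
Comparison with the Bézout bound: 1 ≤ 1 = deg(f)·deg(g), as expected for curves with no common component (the bound is attained).
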